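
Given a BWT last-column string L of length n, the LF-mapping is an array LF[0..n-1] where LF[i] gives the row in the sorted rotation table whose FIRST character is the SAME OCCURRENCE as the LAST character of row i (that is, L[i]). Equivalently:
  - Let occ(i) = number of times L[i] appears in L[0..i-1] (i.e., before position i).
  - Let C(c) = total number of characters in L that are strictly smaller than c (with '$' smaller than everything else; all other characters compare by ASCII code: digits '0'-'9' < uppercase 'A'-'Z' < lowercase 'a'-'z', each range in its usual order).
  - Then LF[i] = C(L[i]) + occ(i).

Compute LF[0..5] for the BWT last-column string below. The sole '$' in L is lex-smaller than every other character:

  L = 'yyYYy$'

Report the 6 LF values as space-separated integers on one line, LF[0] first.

Char counts: '$':1, 'Y':2, 'y':3
C (first-col start): C('$')=0, C('Y')=1, C('y')=3
L[0]='y': occ=0, LF[0]=C('y')+0=3+0=3
L[1]='y': occ=1, LF[1]=C('y')+1=3+1=4
L[2]='Y': occ=0, LF[2]=C('Y')+0=1+0=1
L[3]='Y': occ=1, LF[3]=C('Y')+1=1+1=2
L[4]='y': occ=2, LF[4]=C('y')+2=3+2=5
L[5]='$': occ=0, LF[5]=C('$')+0=0+0=0

Answer: 3 4 1 2 5 0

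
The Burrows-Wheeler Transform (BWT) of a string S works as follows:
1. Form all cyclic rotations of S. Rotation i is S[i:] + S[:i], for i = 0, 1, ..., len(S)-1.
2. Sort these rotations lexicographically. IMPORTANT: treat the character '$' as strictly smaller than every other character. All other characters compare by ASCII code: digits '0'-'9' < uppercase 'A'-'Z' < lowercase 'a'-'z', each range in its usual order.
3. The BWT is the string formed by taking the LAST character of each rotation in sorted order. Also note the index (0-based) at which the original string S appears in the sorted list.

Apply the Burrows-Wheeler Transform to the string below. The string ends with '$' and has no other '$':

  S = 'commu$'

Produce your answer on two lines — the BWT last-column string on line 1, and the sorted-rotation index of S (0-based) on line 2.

All 6 rotations (rotation i = S[i:]+S[:i]):
  rot[0] = commu$
  rot[1] = ommu$c
  rot[2] = mmu$co
  rot[3] = mu$com
  rot[4] = u$comm
  rot[5] = $commu
Sorted (with $ < everything):
  sorted[0] = $commu  (last char: 'u')
  sorted[1] = commu$  (last char: '$')
  sorted[2] = mmu$co  (last char: 'o')
  sorted[3] = mu$com  (last char: 'm')
  sorted[4] = ommu$c  (last char: 'c')
  sorted[5] = u$comm  (last char: 'm')
Last column: u$omcm
Original string S is at sorted index 1

Answer: u$omcm
1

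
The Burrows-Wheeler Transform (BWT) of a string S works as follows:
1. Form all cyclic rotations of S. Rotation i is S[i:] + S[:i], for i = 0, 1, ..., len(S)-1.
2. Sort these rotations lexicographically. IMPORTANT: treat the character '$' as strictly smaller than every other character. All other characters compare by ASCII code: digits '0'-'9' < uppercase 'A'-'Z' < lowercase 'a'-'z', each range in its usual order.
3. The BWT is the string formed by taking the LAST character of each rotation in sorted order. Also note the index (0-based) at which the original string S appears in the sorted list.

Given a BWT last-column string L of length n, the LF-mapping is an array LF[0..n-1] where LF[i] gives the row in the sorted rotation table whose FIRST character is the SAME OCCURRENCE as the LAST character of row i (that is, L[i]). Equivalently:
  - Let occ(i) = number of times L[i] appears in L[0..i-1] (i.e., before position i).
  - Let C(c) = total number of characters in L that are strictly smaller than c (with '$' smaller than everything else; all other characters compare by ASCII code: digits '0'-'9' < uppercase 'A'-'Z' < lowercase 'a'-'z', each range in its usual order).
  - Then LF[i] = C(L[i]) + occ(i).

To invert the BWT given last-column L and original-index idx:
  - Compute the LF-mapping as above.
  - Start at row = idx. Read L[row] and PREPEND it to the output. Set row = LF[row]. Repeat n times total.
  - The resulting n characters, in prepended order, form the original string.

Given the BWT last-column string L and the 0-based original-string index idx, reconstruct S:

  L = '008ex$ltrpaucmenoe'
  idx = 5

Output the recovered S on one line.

LF mapping: 1 2 3 6 17 0 9 15 14 13 4 16 5 10 7 11 12 8
Walk LF starting at row 5, prepending L[row]:
  step 1: row=5, L[5]='$', prepend. Next row=LF[5]=0
  step 2: row=0, L[0]='0', prepend. Next row=LF[0]=1
  step 3: row=1, L[1]='0', prepend. Next row=LF[1]=2
  step 4: row=2, L[2]='8', prepend. Next row=LF[2]=3
  step 5: row=3, L[3]='e', prepend. Next row=LF[3]=6
  step 6: row=6, L[6]='l', prepend. Next row=LF[6]=9
  step 7: row=9, L[9]='p', prepend. Next row=LF[9]=13
  step 8: row=13, L[13]='m', prepend. Next row=LF[13]=10
  step 9: row=10, L[10]='a', prepend. Next row=LF[10]=4
  step 10: row=4, L[4]='x', prepend. Next row=LF[4]=17
  step 11: row=17, L[17]='e', prepend. Next row=LF[17]=8
  step 12: row=8, L[8]='r', prepend. Next row=LF[8]=14
  step 13: row=14, L[14]='e', prepend. Next row=LF[14]=7
  step 14: row=7, L[7]='t', prepend. Next row=LF[7]=15
  step 15: row=15, L[15]='n', prepend. Next row=LF[15]=11
  step 16: row=11, L[11]='u', prepend. Next row=LF[11]=16
  step 17: row=16, L[16]='o', prepend. Next row=LF[16]=12
  step 18: row=12, L[12]='c', prepend. Next row=LF[12]=5
Reversed output: counterexample800$

Answer: counterexample800$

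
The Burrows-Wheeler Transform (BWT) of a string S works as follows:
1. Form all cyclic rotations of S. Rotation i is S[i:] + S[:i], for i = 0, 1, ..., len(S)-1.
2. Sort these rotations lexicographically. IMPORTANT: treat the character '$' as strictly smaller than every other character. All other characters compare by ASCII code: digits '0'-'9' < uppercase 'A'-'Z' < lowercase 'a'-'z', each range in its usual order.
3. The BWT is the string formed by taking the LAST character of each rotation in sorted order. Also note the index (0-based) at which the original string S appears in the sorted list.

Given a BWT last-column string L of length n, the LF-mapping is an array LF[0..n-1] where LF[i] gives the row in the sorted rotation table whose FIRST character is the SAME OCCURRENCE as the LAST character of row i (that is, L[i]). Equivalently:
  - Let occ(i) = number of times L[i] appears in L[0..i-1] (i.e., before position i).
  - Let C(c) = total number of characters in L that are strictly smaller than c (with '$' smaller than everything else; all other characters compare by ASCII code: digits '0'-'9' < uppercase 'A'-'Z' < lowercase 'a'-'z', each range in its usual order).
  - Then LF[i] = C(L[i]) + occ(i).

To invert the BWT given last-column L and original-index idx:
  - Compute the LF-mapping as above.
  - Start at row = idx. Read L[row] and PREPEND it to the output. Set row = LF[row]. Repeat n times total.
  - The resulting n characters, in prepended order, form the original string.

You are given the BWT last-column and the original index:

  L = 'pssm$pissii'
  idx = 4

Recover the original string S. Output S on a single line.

LF mapping: 5 7 8 4 0 6 1 9 10 2 3
Walk LF starting at row 4, prepending L[row]:
  step 1: row=4, L[4]='$', prepend. Next row=LF[4]=0
  step 2: row=0, L[0]='p', prepend. Next row=LF[0]=5
  step 3: row=5, L[5]='p', prepend. Next row=LF[5]=6
  step 4: row=6, L[6]='i', prepend. Next row=LF[6]=1
  step 5: row=1, L[1]='s', prepend. Next row=LF[1]=7
  step 6: row=7, L[7]='s', prepend. Next row=LF[7]=9
  step 7: row=9, L[9]='i', prepend. Next row=LF[9]=2
  step 8: row=2, L[2]='s', prepend. Next row=LF[2]=8
  step 9: row=8, L[8]='s', prepend. Next row=LF[8]=10
  step 10: row=10, L[10]='i', prepend. Next row=LF[10]=3
  step 11: row=3, L[3]='m', prepend. Next row=LF[3]=4
Reversed output: mississipp$

Answer: mississipp$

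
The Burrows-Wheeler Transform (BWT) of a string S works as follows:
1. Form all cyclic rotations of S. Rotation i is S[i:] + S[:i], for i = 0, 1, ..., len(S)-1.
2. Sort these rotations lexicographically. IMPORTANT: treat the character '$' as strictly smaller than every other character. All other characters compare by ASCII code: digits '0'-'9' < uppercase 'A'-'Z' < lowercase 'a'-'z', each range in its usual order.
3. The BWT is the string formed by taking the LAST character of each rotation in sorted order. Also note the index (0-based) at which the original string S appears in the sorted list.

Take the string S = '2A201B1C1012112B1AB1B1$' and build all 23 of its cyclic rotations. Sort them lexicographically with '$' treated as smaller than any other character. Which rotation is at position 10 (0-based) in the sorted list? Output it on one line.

Answer: 1B1C1012112B1AB1B1$2A20

Derivation:
All 23 rotations (rotation i = S[i:]+S[:i]):
  rot[0] = 2A201B1C1012112B1AB1B1$
  rot[1] = A201B1C1012112B1AB1B1$2
  rot[2] = 201B1C1012112B1AB1B1$2A
  rot[3] = 01B1C1012112B1AB1B1$2A2
  rot[4] = 1B1C1012112B1AB1B1$2A20
  rot[5] = B1C1012112B1AB1B1$2A201
  rot[6] = 1C1012112B1AB1B1$2A201B
  rot[7] = C1012112B1AB1B1$2A201B1
  rot[8] = 1012112B1AB1B1$2A201B1C
  rot[9] = 012112B1AB1B1$2A201B1C1
  rot[10] = 12112B1AB1B1$2A201B1C10
  rot[11] = 2112B1AB1B1$2A201B1C101
  rot[12] = 112B1AB1B1$2A201B1C1012
  rot[13] = 12B1AB1B1$2A201B1C10121
  rot[14] = 2B1AB1B1$2A201B1C101211
  rot[15] = B1AB1B1$2A201B1C1012112
  rot[16] = 1AB1B1$2A201B1C1012112B
  rot[17] = AB1B1$2A201B1C1012112B1
  rot[18] = B1B1$2A201B1C1012112B1A
  rot[19] = 1B1$2A201B1C1012112B1AB
  rot[20] = B1$2A201B1C1012112B1AB1
  rot[21] = 1$2A201B1C1012112B1AB1B
  rot[22] = $2A201B1C1012112B1AB1B1
Sorted (with $ < everything):
  sorted[0] = $2A201B1C1012112B1AB1B1
  sorted[1] = 012112B1AB1B1$2A201B1C1
  sorted[2] = 01B1C1012112B1AB1B1$2A2
  sorted[3] = 1$2A201B1C1012112B1AB1B
  sorted[4] = 1012112B1AB1B1$2A201B1C
  sorted[5] = 112B1AB1B1$2A201B1C1012
  sorted[6] = 12112B1AB1B1$2A201B1C10
  sorted[7] = 12B1AB1B1$2A201B1C10121
  sorted[8] = 1AB1B1$2A201B1C1012112B
  sorted[9] = 1B1$2A201B1C1012112B1AB
  sorted[10] = 1B1C1012112B1AB1B1$2A20
  sorted[11] = 1C1012112B1AB1B1$2A201B
  sorted[12] = 201B1C1012112B1AB1B1$2A
  sorted[13] = 2112B1AB1B1$2A201B1C101
  sorted[14] = 2A201B1C1012112B1AB1B1$
  sorted[15] = 2B1AB1B1$2A201B1C101211
  sorted[16] = A201B1C1012112B1AB1B1$2
  sorted[17] = AB1B1$2A201B1C1012112B1
  sorted[18] = B1$2A201B1C1012112B1AB1
  sorted[19] = B1AB1B1$2A201B1C1012112
  sorted[20] = B1B1$2A201B1C1012112B1A
  sorted[21] = B1C1012112B1AB1B1$2A201
  sorted[22] = C1012112B1AB1B1$2A201B1
sorted[10] = 1B1C1012112B1AB1B1$2A20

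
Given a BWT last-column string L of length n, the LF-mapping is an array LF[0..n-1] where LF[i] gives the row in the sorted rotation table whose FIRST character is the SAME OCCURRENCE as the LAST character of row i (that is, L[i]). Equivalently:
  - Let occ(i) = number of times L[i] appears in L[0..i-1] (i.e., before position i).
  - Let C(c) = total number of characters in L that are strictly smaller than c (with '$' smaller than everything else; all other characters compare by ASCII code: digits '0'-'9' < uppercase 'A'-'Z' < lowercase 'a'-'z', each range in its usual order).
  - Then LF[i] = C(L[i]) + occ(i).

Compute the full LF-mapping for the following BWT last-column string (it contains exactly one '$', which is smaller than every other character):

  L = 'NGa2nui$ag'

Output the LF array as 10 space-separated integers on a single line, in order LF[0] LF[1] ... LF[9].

Char counts: '$':1, '2':1, 'G':1, 'N':1, 'a':2, 'g':1, 'i':1, 'n':1, 'u':1
C (first-col start): C('$')=0, C('2')=1, C('G')=2, C('N')=3, C('a')=4, C('g')=6, C('i')=7, C('n')=8, C('u')=9
L[0]='N': occ=0, LF[0]=C('N')+0=3+0=3
L[1]='G': occ=0, LF[1]=C('G')+0=2+0=2
L[2]='a': occ=0, LF[2]=C('a')+0=4+0=4
L[3]='2': occ=0, LF[3]=C('2')+0=1+0=1
L[4]='n': occ=0, LF[4]=C('n')+0=8+0=8
L[5]='u': occ=0, LF[5]=C('u')+0=9+0=9
L[6]='i': occ=0, LF[6]=C('i')+0=7+0=7
L[7]='$': occ=0, LF[7]=C('$')+0=0+0=0
L[8]='a': occ=1, LF[8]=C('a')+1=4+1=5
L[9]='g': occ=0, LF[9]=C('g')+0=6+0=6

Answer: 3 2 4 1 8 9 7 0 5 6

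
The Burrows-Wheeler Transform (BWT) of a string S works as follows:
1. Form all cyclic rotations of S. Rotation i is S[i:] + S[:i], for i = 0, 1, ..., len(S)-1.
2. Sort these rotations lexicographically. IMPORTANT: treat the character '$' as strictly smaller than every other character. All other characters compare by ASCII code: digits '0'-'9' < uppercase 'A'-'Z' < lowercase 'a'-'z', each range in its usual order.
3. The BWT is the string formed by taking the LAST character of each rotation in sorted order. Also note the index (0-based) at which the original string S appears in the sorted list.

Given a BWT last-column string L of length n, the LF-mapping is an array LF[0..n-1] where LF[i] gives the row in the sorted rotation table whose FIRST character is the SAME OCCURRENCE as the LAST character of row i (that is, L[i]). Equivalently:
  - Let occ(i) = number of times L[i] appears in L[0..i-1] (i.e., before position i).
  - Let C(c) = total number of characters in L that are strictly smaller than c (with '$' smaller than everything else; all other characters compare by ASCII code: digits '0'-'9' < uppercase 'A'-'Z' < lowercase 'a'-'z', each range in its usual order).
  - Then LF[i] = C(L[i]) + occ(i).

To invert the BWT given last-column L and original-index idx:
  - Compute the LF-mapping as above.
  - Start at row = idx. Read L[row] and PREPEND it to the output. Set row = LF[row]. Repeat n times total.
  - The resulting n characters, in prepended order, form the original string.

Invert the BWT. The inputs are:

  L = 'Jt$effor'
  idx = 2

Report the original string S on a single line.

Answer: effortJ$

Derivation:
LF mapping: 1 7 0 2 3 4 5 6
Walk LF starting at row 2, prepending L[row]:
  step 1: row=2, L[2]='$', prepend. Next row=LF[2]=0
  step 2: row=0, L[0]='J', prepend. Next row=LF[0]=1
  step 3: row=1, L[1]='t', prepend. Next row=LF[1]=7
  step 4: row=7, L[7]='r', prepend. Next row=LF[7]=6
  step 5: row=6, L[6]='o', prepend. Next row=LF[6]=5
  step 6: row=5, L[5]='f', prepend. Next row=LF[5]=4
  step 7: row=4, L[4]='f', prepend. Next row=LF[4]=3
  step 8: row=3, L[3]='e', prepend. Next row=LF[3]=2
Reversed output: effortJ$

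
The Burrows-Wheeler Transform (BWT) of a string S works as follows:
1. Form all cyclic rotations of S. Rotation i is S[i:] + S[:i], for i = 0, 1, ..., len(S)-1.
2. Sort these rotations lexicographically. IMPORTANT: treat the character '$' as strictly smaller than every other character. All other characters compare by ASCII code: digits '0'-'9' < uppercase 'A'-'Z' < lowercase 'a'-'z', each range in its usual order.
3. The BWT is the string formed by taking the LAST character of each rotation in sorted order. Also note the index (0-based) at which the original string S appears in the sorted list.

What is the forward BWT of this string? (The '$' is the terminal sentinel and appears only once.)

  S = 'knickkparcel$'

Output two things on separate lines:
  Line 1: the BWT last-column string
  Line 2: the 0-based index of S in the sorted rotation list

Answer: lpricnc$kekka
7

Derivation:
All 13 rotations (rotation i = S[i:]+S[:i]):
  rot[0] = knickkparcel$
  rot[1] = nickkparcel$k
  rot[2] = ickkparcel$kn
  rot[3] = ckkparcel$kni
  rot[4] = kkparcel$knic
  rot[5] = kparcel$knick
  rot[6] = parcel$knickk
  rot[7] = arcel$knickkp
  rot[8] = rcel$knickkpa
  rot[9] = cel$knickkpar
  rot[10] = el$knickkparc
  rot[11] = l$knickkparce
  rot[12] = $knickkparcel
Sorted (with $ < everything):
  sorted[0] = $knickkparcel  (last char: 'l')
  sorted[1] = arcel$knickkp  (last char: 'p')
  sorted[2] = cel$knickkpar  (last char: 'r')
  sorted[3] = ckkparcel$kni  (last char: 'i')
  sorted[4] = el$knickkparc  (last char: 'c')
  sorted[5] = ickkparcel$kn  (last char: 'n')
  sorted[6] = kkparcel$knic  (last char: 'c')
  sorted[7] = knickkparcel$  (last char: '$')
  sorted[8] = kparcel$knick  (last char: 'k')
  sorted[9] = l$knickkparce  (last char: 'e')
  sorted[10] = nickkparcel$k  (last char: 'k')
  sorted[11] = parcel$knickk  (last char: 'k')
  sorted[12] = rcel$knickkpa  (last char: 'a')
Last column: lpricnc$kekka
Original string S is at sorted index 7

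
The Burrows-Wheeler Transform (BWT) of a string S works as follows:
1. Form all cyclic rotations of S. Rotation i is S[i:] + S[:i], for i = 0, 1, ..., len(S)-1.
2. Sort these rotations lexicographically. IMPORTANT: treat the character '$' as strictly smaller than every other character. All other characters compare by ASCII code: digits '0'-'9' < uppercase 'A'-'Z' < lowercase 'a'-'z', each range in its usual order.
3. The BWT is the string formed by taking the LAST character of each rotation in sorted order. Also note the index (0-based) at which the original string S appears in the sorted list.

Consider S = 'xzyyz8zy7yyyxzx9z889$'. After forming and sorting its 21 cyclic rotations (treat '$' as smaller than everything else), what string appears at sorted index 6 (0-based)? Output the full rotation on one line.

Answer: 9z889$xzyyz8zy7yyyxzx

Derivation:
All 21 rotations (rotation i = S[i:]+S[:i]):
  rot[0] = xzyyz8zy7yyyxzx9z889$
  rot[1] = zyyz8zy7yyyxzx9z889$x
  rot[2] = yyz8zy7yyyxzx9z889$xz
  rot[3] = yz8zy7yyyxzx9z889$xzy
  rot[4] = z8zy7yyyxzx9z889$xzyy
  rot[5] = 8zy7yyyxzx9z889$xzyyz
  rot[6] = zy7yyyxzx9z889$xzyyz8
  rot[7] = y7yyyxzx9z889$xzyyz8z
  rot[8] = 7yyyxzx9z889$xzyyz8zy
  rot[9] = yyyxzx9z889$xzyyz8zy7
  rot[10] = yyxzx9z889$xzyyz8zy7y
  rot[11] = yxzx9z889$xzyyz8zy7yy
  rot[12] = xzx9z889$xzyyz8zy7yyy
  rot[13] = zx9z889$xzyyz8zy7yyyx
  rot[14] = x9z889$xzyyz8zy7yyyxz
  rot[15] = 9z889$xzyyz8zy7yyyxzx
  rot[16] = z889$xzyyz8zy7yyyxzx9
  rot[17] = 889$xzyyz8zy7yyyxzx9z
  rot[18] = 89$xzyyz8zy7yyyxzx9z8
  rot[19] = 9$xzyyz8zy7yyyxzx9z88
  rot[20] = $xzyyz8zy7yyyxzx9z889
Sorted (with $ < everything):
  sorted[0] = $xzyyz8zy7yyyxzx9z889
  sorted[1] = 7yyyxzx9z889$xzyyz8zy
  sorted[2] = 889$xzyyz8zy7yyyxzx9z
  sorted[3] = 89$xzyyz8zy7yyyxzx9z8
  sorted[4] = 8zy7yyyxzx9z889$xzyyz
  sorted[5] = 9$xzyyz8zy7yyyxzx9z88
  sorted[6] = 9z889$xzyyz8zy7yyyxzx
  sorted[7] = x9z889$xzyyz8zy7yyyxz
  sorted[8] = xzx9z889$xzyyz8zy7yyy
  sorted[9] = xzyyz8zy7yyyxzx9z889$
  sorted[10] = y7yyyxzx9z889$xzyyz8z
  sorted[11] = yxzx9z889$xzyyz8zy7yy
  sorted[12] = yyxzx9z889$xzyyz8zy7y
  sorted[13] = yyyxzx9z889$xzyyz8zy7
  sorted[14] = yyz8zy7yyyxzx9z889$xz
  sorted[15] = yz8zy7yyyxzx9z889$xzy
  sorted[16] = z889$xzyyz8zy7yyyxzx9
  sorted[17] = z8zy7yyyxzx9z889$xzyy
  sorted[18] = zx9z889$xzyyz8zy7yyyx
  sorted[19] = zy7yyyxzx9z889$xzyyz8
  sorted[20] = zyyz8zy7yyyxzx9z889$x
sorted[6] = 9z889$xzyyz8zy7yyyxzx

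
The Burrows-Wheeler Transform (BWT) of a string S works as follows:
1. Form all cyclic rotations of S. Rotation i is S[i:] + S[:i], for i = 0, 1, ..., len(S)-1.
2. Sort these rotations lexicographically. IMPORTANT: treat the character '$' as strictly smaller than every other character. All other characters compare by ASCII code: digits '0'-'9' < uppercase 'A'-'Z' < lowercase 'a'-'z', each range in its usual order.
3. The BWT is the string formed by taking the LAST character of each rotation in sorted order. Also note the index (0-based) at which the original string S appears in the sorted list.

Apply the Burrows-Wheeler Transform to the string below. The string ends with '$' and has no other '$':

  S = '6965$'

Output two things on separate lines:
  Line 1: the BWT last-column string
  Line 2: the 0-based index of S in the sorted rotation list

Answer: 569$6
3

Derivation:
All 5 rotations (rotation i = S[i:]+S[:i]):
  rot[0] = 6965$
  rot[1] = 965$6
  rot[2] = 65$69
  rot[3] = 5$696
  rot[4] = $6965
Sorted (with $ < everything):
  sorted[0] = $6965  (last char: '5')
  sorted[1] = 5$696  (last char: '6')
  sorted[2] = 65$69  (last char: '9')
  sorted[3] = 6965$  (last char: '$')
  sorted[4] = 965$6  (last char: '6')
Last column: 569$6
Original string S is at sorted index 3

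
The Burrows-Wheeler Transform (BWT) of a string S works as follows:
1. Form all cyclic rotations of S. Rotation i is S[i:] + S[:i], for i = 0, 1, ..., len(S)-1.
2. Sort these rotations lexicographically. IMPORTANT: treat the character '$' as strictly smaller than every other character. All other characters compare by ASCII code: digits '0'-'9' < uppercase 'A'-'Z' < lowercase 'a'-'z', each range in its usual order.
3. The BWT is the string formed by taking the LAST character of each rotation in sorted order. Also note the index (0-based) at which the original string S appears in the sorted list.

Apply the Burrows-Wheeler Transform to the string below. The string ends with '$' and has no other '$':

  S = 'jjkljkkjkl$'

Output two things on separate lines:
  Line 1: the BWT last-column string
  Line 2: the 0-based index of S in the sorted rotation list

Answer: l$lkjkjjjkk
1

Derivation:
All 11 rotations (rotation i = S[i:]+S[:i]):
  rot[0] = jjkljkkjkl$
  rot[1] = jkljkkjkl$j
  rot[2] = kljkkjkl$jj
  rot[3] = ljkkjkl$jjk
  rot[4] = jkkjkl$jjkl
  rot[5] = kkjkl$jjklj
  rot[6] = kjkl$jjkljk
  rot[7] = jkl$jjkljkk
  rot[8] = kl$jjkljkkj
  rot[9] = l$jjkljkkjk
  rot[10] = $jjkljkkjkl
Sorted (with $ < everything):
  sorted[0] = $jjkljkkjkl  (last char: 'l')
  sorted[1] = jjkljkkjkl$  (last char: '$')
  sorted[2] = jkkjkl$jjkl  (last char: 'l')
  sorted[3] = jkl$jjkljkk  (last char: 'k')
  sorted[4] = jkljkkjkl$j  (last char: 'j')
  sorted[5] = kjkl$jjkljk  (last char: 'k')
  sorted[6] = kkjkl$jjklj  (last char: 'j')
  sorted[7] = kl$jjkljkkj  (last char: 'j')
  sorted[8] = kljkkjkl$jj  (last char: 'j')
  sorted[9] = l$jjkljkkjk  (last char: 'k')
  sorted[10] = ljkkjkl$jjk  (last char: 'k')
Last column: l$lkjkjjjkk
Original string S is at sorted index 1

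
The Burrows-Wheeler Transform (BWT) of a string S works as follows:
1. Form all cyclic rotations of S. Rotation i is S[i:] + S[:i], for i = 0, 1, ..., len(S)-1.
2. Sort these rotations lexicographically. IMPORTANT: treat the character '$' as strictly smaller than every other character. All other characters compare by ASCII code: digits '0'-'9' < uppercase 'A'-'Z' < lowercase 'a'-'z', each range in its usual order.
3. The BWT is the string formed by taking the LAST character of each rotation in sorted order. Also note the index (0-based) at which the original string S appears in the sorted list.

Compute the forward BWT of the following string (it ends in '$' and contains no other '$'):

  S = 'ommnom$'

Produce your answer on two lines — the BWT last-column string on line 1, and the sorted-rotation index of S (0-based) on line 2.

All 7 rotations (rotation i = S[i:]+S[:i]):
  rot[0] = ommnom$
  rot[1] = mmnom$o
  rot[2] = mnom$om
  rot[3] = nom$omm
  rot[4] = om$ommn
  rot[5] = m$ommno
  rot[6] = $ommnom
Sorted (with $ < everything):
  sorted[0] = $ommnom  (last char: 'm')
  sorted[1] = m$ommno  (last char: 'o')
  sorted[2] = mmnom$o  (last char: 'o')
  sorted[3] = mnom$om  (last char: 'm')
  sorted[4] = nom$omm  (last char: 'm')
  sorted[5] = om$ommn  (last char: 'n')
  sorted[6] = ommnom$  (last char: '$')
Last column: moommn$
Original string S is at sorted index 6

Answer: moommn$
6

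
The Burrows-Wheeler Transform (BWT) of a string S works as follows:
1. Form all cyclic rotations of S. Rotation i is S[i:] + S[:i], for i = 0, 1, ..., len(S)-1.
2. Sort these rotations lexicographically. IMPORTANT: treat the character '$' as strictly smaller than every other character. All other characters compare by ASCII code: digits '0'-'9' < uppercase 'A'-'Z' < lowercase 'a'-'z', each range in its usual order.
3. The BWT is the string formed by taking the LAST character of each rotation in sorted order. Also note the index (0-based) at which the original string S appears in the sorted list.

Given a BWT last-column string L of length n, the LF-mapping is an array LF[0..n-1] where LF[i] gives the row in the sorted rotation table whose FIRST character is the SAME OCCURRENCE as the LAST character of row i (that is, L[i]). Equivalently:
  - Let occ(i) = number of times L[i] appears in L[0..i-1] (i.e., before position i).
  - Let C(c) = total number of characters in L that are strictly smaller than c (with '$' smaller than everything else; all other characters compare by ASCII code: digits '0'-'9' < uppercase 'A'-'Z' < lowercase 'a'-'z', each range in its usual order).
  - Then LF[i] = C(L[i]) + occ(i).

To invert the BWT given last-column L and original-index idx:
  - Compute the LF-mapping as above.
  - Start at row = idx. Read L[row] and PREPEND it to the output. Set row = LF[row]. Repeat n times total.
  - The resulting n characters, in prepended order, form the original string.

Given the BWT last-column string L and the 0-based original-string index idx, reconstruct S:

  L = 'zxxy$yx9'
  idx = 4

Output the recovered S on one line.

Answer: xyyxx9z$

Derivation:
LF mapping: 7 2 3 5 0 6 4 1
Walk LF starting at row 4, prepending L[row]:
  step 1: row=4, L[4]='$', prepend. Next row=LF[4]=0
  step 2: row=0, L[0]='z', prepend. Next row=LF[0]=7
  step 3: row=7, L[7]='9', prepend. Next row=LF[7]=1
  step 4: row=1, L[1]='x', prepend. Next row=LF[1]=2
  step 5: row=2, L[2]='x', prepend. Next row=LF[2]=3
  step 6: row=3, L[3]='y', prepend. Next row=LF[3]=5
  step 7: row=5, L[5]='y', prepend. Next row=LF[5]=6
  step 8: row=6, L[6]='x', prepend. Next row=LF[6]=4
Reversed output: xyyxx9z$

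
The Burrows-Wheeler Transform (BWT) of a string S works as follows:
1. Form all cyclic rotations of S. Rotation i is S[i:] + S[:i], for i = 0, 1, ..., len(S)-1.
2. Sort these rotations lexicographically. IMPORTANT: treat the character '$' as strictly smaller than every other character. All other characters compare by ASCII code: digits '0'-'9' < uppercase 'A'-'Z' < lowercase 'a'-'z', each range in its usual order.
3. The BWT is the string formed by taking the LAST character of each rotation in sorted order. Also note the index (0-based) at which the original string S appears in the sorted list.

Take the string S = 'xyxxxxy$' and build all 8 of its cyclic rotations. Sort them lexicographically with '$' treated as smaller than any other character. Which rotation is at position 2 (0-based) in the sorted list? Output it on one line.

Answer: xxxy$xyx

Derivation:
All 8 rotations (rotation i = S[i:]+S[:i]):
  rot[0] = xyxxxxy$
  rot[1] = yxxxxy$x
  rot[2] = xxxxy$xy
  rot[3] = xxxy$xyx
  rot[4] = xxy$xyxx
  rot[5] = xy$xyxxx
  rot[6] = y$xyxxxx
  rot[7] = $xyxxxxy
Sorted (with $ < everything):
  sorted[0] = $xyxxxxy
  sorted[1] = xxxxy$xy
  sorted[2] = xxxy$xyx
  sorted[3] = xxy$xyxx
  sorted[4] = xy$xyxxx
  sorted[5] = xyxxxxy$
  sorted[6] = y$xyxxxx
  sorted[7] = yxxxxy$x
sorted[2] = xxxy$xyx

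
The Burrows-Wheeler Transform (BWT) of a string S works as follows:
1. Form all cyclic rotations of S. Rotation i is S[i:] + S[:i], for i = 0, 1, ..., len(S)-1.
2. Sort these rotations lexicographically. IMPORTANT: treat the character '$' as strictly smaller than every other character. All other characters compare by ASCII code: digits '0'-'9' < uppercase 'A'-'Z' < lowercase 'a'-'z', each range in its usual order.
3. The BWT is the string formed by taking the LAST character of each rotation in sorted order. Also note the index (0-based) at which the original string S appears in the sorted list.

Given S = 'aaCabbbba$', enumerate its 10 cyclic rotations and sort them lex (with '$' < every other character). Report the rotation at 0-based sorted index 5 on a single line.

Answer: abbbba$aaC

Derivation:
All 10 rotations (rotation i = S[i:]+S[:i]):
  rot[0] = aaCabbbba$
  rot[1] = aCabbbba$a
  rot[2] = Cabbbba$aa
  rot[3] = abbbba$aaC
  rot[4] = bbbba$aaCa
  rot[5] = bbba$aaCab
  rot[6] = bba$aaCabb
  rot[7] = ba$aaCabbb
  rot[8] = a$aaCabbbb
  rot[9] = $aaCabbbba
Sorted (with $ < everything):
  sorted[0] = $aaCabbbba
  sorted[1] = Cabbbba$aa
  sorted[2] = a$aaCabbbb
  sorted[3] = aCabbbba$a
  sorted[4] = aaCabbbba$
  sorted[5] = abbbba$aaC
  sorted[6] = ba$aaCabbb
  sorted[7] = bba$aaCabb
  sorted[8] = bbba$aaCab
  sorted[9] = bbbba$aaCa
sorted[5] = abbbba$aaC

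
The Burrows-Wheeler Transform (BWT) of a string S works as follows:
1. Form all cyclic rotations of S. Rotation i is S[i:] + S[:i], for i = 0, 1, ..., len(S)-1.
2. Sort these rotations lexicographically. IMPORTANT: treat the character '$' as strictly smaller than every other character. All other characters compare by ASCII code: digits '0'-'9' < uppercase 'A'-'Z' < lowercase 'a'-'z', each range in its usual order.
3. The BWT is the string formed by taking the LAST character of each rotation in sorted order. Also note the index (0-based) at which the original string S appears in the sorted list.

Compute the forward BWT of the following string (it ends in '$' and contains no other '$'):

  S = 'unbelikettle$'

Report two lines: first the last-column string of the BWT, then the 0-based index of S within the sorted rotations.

All 13 rotations (rotation i = S[i:]+S[:i]):
  rot[0] = unbelikettle$
  rot[1] = nbelikettle$u
  rot[2] = belikettle$un
  rot[3] = elikettle$unb
  rot[4] = likettle$unbe
  rot[5] = ikettle$unbel
  rot[6] = kettle$unbeli
  rot[7] = ettle$unbelik
  rot[8] = ttle$unbelike
  rot[9] = tle$unbeliket
  rot[10] = le$unbelikett
  rot[11] = e$unbelikettl
  rot[12] = $unbelikettle
Sorted (with $ < everything):
  sorted[0] = $unbelikettle  (last char: 'e')
  sorted[1] = belikettle$un  (last char: 'n')
  sorted[2] = e$unbelikettl  (last char: 'l')
  sorted[3] = elikettle$unb  (last char: 'b')
  sorted[4] = ettle$unbelik  (last char: 'k')
  sorted[5] = ikettle$unbel  (last char: 'l')
  sorted[6] = kettle$unbeli  (last char: 'i')
  sorted[7] = le$unbelikett  (last char: 't')
  sorted[8] = likettle$unbe  (last char: 'e')
  sorted[9] = nbelikettle$u  (last char: 'u')
  sorted[10] = tle$unbeliket  (last char: 't')
  sorted[11] = ttle$unbelike  (last char: 'e')
  sorted[12] = unbelikettle$  (last char: '$')
Last column: enlbkliteute$
Original string S is at sorted index 12

Answer: enlbkliteute$
12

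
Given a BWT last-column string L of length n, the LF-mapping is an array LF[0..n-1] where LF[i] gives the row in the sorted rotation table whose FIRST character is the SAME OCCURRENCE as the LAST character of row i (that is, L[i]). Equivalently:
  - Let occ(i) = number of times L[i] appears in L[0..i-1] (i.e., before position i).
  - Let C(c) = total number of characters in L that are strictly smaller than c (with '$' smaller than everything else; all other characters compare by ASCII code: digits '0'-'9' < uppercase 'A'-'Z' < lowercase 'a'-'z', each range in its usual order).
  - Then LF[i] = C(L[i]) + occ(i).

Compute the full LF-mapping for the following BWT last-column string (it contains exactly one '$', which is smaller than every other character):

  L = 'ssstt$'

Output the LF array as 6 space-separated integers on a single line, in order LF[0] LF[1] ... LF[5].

Char counts: '$':1, 's':3, 't':2
C (first-col start): C('$')=0, C('s')=1, C('t')=4
L[0]='s': occ=0, LF[0]=C('s')+0=1+0=1
L[1]='s': occ=1, LF[1]=C('s')+1=1+1=2
L[2]='s': occ=2, LF[2]=C('s')+2=1+2=3
L[3]='t': occ=0, LF[3]=C('t')+0=4+0=4
L[4]='t': occ=1, LF[4]=C('t')+1=4+1=5
L[5]='$': occ=0, LF[5]=C('$')+0=0+0=0

Answer: 1 2 3 4 5 0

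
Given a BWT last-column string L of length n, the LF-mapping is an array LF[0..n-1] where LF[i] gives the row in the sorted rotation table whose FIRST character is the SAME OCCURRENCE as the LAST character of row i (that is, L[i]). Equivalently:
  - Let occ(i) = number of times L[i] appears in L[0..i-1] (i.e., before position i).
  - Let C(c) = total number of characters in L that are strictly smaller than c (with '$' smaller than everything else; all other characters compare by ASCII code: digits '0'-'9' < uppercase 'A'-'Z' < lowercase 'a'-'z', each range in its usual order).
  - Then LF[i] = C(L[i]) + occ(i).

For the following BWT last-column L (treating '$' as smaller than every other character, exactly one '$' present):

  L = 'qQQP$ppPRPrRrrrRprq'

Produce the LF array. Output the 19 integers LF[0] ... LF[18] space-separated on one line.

Char counts: '$':1, 'P':3, 'Q':2, 'R':3, 'p':3, 'q':2, 'r':5
C (first-col start): C('$')=0, C('P')=1, C('Q')=4, C('R')=6, C('p')=9, C('q')=12, C('r')=14
L[0]='q': occ=0, LF[0]=C('q')+0=12+0=12
L[1]='Q': occ=0, LF[1]=C('Q')+0=4+0=4
L[2]='Q': occ=1, LF[2]=C('Q')+1=4+1=5
L[3]='P': occ=0, LF[3]=C('P')+0=1+0=1
L[4]='$': occ=0, LF[4]=C('$')+0=0+0=0
L[5]='p': occ=0, LF[5]=C('p')+0=9+0=9
L[6]='p': occ=1, LF[6]=C('p')+1=9+1=10
L[7]='P': occ=1, LF[7]=C('P')+1=1+1=2
L[8]='R': occ=0, LF[8]=C('R')+0=6+0=6
L[9]='P': occ=2, LF[9]=C('P')+2=1+2=3
L[10]='r': occ=0, LF[10]=C('r')+0=14+0=14
L[11]='R': occ=1, LF[11]=C('R')+1=6+1=7
L[12]='r': occ=1, LF[12]=C('r')+1=14+1=15
L[13]='r': occ=2, LF[13]=C('r')+2=14+2=16
L[14]='r': occ=3, LF[14]=C('r')+3=14+3=17
L[15]='R': occ=2, LF[15]=C('R')+2=6+2=8
L[16]='p': occ=2, LF[16]=C('p')+2=9+2=11
L[17]='r': occ=4, LF[17]=C('r')+4=14+4=18
L[18]='q': occ=1, LF[18]=C('q')+1=12+1=13

Answer: 12 4 5 1 0 9 10 2 6 3 14 7 15 16 17 8 11 18 13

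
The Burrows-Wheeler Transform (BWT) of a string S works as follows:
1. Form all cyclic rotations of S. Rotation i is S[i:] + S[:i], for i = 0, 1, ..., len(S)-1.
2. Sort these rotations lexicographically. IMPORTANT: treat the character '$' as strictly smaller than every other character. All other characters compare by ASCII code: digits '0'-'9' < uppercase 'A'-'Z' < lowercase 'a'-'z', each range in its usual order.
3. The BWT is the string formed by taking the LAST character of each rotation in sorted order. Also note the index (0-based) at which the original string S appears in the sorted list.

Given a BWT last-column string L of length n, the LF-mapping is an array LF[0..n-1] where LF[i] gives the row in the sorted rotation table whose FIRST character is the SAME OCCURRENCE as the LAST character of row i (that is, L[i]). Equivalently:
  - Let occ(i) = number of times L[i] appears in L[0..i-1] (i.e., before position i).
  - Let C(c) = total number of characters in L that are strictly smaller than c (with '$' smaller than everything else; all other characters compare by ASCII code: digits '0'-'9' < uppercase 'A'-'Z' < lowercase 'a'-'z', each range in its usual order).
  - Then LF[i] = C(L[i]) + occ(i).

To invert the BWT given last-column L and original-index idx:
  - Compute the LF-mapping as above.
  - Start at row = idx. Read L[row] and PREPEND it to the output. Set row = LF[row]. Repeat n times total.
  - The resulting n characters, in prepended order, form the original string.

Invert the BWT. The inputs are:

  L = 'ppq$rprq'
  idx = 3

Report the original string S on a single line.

Answer: pqrrqpp$

Derivation:
LF mapping: 1 2 4 0 6 3 7 5
Walk LF starting at row 3, prepending L[row]:
  step 1: row=3, L[3]='$', prepend. Next row=LF[3]=0
  step 2: row=0, L[0]='p', prepend. Next row=LF[0]=1
  step 3: row=1, L[1]='p', prepend. Next row=LF[1]=2
  step 4: row=2, L[2]='q', prepend. Next row=LF[2]=4
  step 5: row=4, L[4]='r', prepend. Next row=LF[4]=6
  step 6: row=6, L[6]='r', prepend. Next row=LF[6]=7
  step 7: row=7, L[7]='q', prepend. Next row=LF[7]=5
  step 8: row=5, L[5]='p', prepend. Next row=LF[5]=3
Reversed output: pqrrqpp$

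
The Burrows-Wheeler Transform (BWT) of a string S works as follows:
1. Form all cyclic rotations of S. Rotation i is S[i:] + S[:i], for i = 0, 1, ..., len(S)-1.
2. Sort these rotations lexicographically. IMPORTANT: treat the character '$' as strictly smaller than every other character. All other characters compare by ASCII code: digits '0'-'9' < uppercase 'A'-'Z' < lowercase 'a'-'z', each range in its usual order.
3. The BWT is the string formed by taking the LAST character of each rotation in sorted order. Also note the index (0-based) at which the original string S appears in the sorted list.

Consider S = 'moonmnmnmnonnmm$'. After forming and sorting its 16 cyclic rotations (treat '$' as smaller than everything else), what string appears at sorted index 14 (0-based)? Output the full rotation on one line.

Answer: onnmm$moonmnmnmn

Derivation:
All 16 rotations (rotation i = S[i:]+S[:i]):
  rot[0] = moonmnmnmnonnmm$
  rot[1] = oonmnmnmnonnmm$m
  rot[2] = onmnmnmnonnmm$mo
  rot[3] = nmnmnmnonnmm$moo
  rot[4] = mnmnmnonnmm$moon
  rot[5] = nmnmnonnmm$moonm
  rot[6] = mnmnonnmm$moonmn
  rot[7] = nmnonnmm$moonmnm
  rot[8] = mnonnmm$moonmnmn
  rot[9] = nonnmm$moonmnmnm
  rot[10] = onnmm$moonmnmnmn
  rot[11] = nnmm$moonmnmnmno
  rot[12] = nmm$moonmnmnmnon
  rot[13] = mm$moonmnmnmnonn
  rot[14] = m$moonmnmnmnonnm
  rot[15] = $moonmnmnmnonnmm
Sorted (with $ < everything):
  sorted[0] = $moonmnmnmnonnmm
  sorted[1] = m$moonmnmnmnonnm
  sorted[2] = mm$moonmnmnmnonn
  sorted[3] = mnmnmnonnmm$moon
  sorted[4] = mnmnonnmm$moonmn
  sorted[5] = mnonnmm$moonmnmn
  sorted[6] = moonmnmnmnonnmm$
  sorted[7] = nmm$moonmnmnmnon
  sorted[8] = nmnmnmnonnmm$moo
  sorted[9] = nmnmnonnmm$moonm
  sorted[10] = nmnonnmm$moonmnm
  sorted[11] = nnmm$moonmnmnmno
  sorted[12] = nonnmm$moonmnmnm
  sorted[13] = onmnmnmnonnmm$mo
  sorted[14] = onnmm$moonmnmnmn
  sorted[15] = oonmnmnmnonnmm$m
sorted[14] = onnmm$moonmnmnmn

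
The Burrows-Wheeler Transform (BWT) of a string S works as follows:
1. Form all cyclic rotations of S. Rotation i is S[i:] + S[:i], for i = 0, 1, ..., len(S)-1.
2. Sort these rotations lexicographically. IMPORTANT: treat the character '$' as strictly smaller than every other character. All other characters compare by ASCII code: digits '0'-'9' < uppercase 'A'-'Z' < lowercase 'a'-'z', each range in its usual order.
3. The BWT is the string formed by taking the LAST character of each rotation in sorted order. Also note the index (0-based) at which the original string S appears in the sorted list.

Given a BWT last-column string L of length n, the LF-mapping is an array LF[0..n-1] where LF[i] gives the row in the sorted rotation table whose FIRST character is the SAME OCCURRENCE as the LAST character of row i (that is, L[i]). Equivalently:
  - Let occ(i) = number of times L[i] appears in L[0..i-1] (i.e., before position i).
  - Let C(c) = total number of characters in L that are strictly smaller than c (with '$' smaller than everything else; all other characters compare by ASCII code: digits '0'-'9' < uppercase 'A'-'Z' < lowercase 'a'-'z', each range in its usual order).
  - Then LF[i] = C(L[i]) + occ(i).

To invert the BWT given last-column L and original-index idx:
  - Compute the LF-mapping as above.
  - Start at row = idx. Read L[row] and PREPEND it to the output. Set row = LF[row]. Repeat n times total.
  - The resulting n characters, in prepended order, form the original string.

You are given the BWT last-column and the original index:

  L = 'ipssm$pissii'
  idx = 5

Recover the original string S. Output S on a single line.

Answer: mississippi$

Derivation:
LF mapping: 1 6 8 9 5 0 7 2 10 11 3 4
Walk LF starting at row 5, prepending L[row]:
  step 1: row=5, L[5]='$', prepend. Next row=LF[5]=0
  step 2: row=0, L[0]='i', prepend. Next row=LF[0]=1
  step 3: row=1, L[1]='p', prepend. Next row=LF[1]=6
  step 4: row=6, L[6]='p', prepend. Next row=LF[6]=7
  step 5: row=7, L[7]='i', prepend. Next row=LF[7]=2
  step 6: row=2, L[2]='s', prepend. Next row=LF[2]=8
  step 7: row=8, L[8]='s', prepend. Next row=LF[8]=10
  step 8: row=10, L[10]='i', prepend. Next row=LF[10]=3
  step 9: row=3, L[3]='s', prepend. Next row=LF[3]=9
  step 10: row=9, L[9]='s', prepend. Next row=LF[9]=11
  step 11: row=11, L[11]='i', prepend. Next row=LF[11]=4
  step 12: row=4, L[4]='m', prepend. Next row=LF[4]=5
Reversed output: mississippi$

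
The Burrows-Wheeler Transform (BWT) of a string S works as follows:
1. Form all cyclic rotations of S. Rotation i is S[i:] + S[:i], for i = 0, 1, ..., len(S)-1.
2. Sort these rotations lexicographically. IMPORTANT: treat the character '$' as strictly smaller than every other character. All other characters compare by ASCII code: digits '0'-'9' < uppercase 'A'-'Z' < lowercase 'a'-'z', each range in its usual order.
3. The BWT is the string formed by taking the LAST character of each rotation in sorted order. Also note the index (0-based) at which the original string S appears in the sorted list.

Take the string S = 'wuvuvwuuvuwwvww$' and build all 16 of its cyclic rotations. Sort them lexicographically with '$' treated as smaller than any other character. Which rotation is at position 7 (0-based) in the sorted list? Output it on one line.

Answer: vuwwvww$wuvuvwuu

Derivation:
All 16 rotations (rotation i = S[i:]+S[:i]):
  rot[0] = wuvuvwuuvuwwvww$
  rot[1] = uvuvwuuvuwwvww$w
  rot[2] = vuvwuuvuwwvww$wu
  rot[3] = uvwuuvuwwvww$wuv
  rot[4] = vwuuvuwwvww$wuvu
  rot[5] = wuuvuwwvww$wuvuv
  rot[6] = uuvuwwvww$wuvuvw
  rot[7] = uvuwwvww$wuvuvwu
  rot[8] = vuwwvww$wuvuvwuu
  rot[9] = uwwvww$wuvuvwuuv
  rot[10] = wwvww$wuvuvwuuvu
  rot[11] = wvww$wuvuvwuuvuw
  rot[12] = vww$wuvuvwuuvuww
  rot[13] = ww$wuvuvwuuvuwwv
  rot[14] = w$wuvuvwuuvuwwvw
  rot[15] = $wuvuvwuuvuwwvww
Sorted (with $ < everything):
  sorted[0] = $wuvuvwuuvuwwvww
  sorted[1] = uuvuwwvww$wuvuvw
  sorted[2] = uvuvwuuvuwwvww$w
  sorted[3] = uvuwwvww$wuvuvwu
  sorted[4] = uvwuuvuwwvww$wuv
  sorted[5] = uwwvww$wuvuvwuuv
  sorted[6] = vuvwuuvuwwvww$wu
  sorted[7] = vuwwvww$wuvuvwuu
  sorted[8] = vwuuvuwwvww$wuvu
  sorted[9] = vww$wuvuvwuuvuww
  sorted[10] = w$wuvuvwuuvuwwvw
  sorted[11] = wuuvuwwvww$wuvuv
  sorted[12] = wuvuvwuuvuwwvww$
  sorted[13] = wvww$wuvuvwuuvuw
  sorted[14] = ww$wuvuvwuuvuwwv
  sorted[15] = wwvww$wuvuvwuuvu
sorted[7] = vuwwvww$wuvuvwuu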